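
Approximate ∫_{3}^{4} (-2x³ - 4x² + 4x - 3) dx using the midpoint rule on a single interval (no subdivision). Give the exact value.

-123.75

M = (b−a)·f(3.5) = 1·(-123.75) = -123.75.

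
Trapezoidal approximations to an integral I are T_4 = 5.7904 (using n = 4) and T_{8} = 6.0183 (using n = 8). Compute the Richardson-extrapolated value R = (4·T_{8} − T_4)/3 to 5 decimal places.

6.09427

R = (4·T_{8} − T_4) / 3 = (4·6.0183 − 5.7904)/3 = (18.2828)/3 = 6.09427.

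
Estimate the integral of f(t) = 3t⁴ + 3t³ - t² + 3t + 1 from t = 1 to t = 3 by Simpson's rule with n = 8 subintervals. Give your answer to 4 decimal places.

h = (3 − 1)/8 = 0.25.
Nodes t₀,…,t₈ = 1, 1.25, 1.5, 1.75, 2, 2.25, 2.5, 2.75, 3.
f(t) = 3t⁴ + 3t³ - t² + 3t + 1: f₀=9, f₁=16.37109375, f₂=28.5625, f₃=47.40234375, f₄=75, f₅=113.74609375, f₆=166.3125, f₇=235.65234375, f₈=325.
(h/3)·[f₀ + 4f₁ + 2f₂ + 4f₃ + 2f₄ + 4f₅ + 2f₆ + 4f₇ + f₈] = 0.083333·(2526.4375) = 210.5365.

210.5365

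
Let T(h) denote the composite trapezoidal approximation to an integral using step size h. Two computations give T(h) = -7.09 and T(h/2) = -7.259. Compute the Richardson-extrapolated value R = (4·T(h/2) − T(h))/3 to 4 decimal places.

R = (4·T(h/2) − T(h)) / 3 = (4·(-7.259) − (-7.09))/3 = (-21.946)/3 = -7.3153.

-7.3153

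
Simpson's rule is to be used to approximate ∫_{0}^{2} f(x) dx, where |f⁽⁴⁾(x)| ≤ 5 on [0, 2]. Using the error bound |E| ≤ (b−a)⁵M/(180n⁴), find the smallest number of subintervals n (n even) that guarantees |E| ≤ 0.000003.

Need 160/(180n⁴) ≤ 0.000003.
n⁴ ≥ 160/(180·0.000003) = 296296 ⇒ n ≥ 23.3309, so the smallest even n is 24. (n must be even for Simpson's rule.)

24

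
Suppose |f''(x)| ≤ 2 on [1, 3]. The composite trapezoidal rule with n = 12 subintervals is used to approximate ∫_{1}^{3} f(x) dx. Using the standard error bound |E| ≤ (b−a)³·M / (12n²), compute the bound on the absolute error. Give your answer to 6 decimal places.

|E| ≤ (2)³·2 / (12·12²) = 16/1728 = 0.009259.

0.009259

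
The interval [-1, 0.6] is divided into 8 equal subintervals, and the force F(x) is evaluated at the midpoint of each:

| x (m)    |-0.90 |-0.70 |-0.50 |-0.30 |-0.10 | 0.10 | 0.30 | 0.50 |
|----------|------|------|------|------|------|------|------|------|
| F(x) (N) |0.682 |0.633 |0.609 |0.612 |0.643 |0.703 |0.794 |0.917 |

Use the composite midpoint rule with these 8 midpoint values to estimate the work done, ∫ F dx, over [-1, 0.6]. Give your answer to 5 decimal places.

h = 0.2, n = 8.
h·[y(m₁) + y(m₂) + y(m₃) + y(m₄) + y(m₅) + y(m₆) + y(m₇) + y(m₈)] = 0.2·(5.593) = 1.11860.

1.11860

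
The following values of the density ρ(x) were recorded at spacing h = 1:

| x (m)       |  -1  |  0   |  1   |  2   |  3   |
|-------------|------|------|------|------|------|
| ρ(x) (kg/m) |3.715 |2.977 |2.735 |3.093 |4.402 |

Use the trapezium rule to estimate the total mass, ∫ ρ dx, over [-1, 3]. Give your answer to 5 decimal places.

h = 1, n = 4.
(h/2)·[y₀ + 2y₁ + 2y₂ + 2y₃ + y₄] = 0.5·(25.727) = 12.86350.

12.86350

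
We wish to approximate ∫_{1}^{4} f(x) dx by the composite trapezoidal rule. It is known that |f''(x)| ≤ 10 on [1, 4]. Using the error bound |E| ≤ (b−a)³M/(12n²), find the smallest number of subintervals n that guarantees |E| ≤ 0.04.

Need 270/(12n²) ≤ 0.04.
n² ≥ 270/(12·0.04) = 562.5 ⇒ n ≥ 23.7171, so the smallest n is 24.

24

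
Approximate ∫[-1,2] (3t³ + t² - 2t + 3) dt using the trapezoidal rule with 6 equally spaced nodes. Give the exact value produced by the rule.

h = (2 − (-1))/5 = 0.6.
Nodes t₀,…,t₅ = -1, -0.4, 0.2, 0.8, 1.4, 2.
f(t) = 3t³ + t² - 2t + 3: f₀=3, f₁=3.768, f₂=2.664, f₃=3.576, f₄=10.392, f₅=27.
(h/2)·[f₀ + 2f₁ + 2f₂ + 2f₃ + 2f₄ + f₅] = 0.3·(70.8) = 21.24.

21.24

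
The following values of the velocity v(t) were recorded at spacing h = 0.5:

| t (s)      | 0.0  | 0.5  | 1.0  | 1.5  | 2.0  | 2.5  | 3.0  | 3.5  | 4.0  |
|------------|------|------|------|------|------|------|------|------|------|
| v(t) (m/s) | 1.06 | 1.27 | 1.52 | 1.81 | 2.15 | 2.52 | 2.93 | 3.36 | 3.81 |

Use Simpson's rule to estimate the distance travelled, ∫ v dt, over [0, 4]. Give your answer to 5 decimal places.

h = 0.5, n = 8.
(h/3)·[y₀ + 4y₁ + 2y₂ + 4y₃ + 2y₄ + 4y₅ + 2y₆ + 4y₇ + y₈] = 0.166667·(53.91) = 8.98500.

8.98500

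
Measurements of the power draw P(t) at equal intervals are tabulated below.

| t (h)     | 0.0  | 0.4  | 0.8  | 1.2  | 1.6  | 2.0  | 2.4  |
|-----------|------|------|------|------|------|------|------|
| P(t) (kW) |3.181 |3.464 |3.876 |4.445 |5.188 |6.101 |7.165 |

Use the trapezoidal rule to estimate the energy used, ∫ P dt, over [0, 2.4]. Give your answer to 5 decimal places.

11.29880

h = 0.4, n = 6.
(h/2)·[y₀ + 2y₁ + 2y₂ + 2y₃ + 2y₄ + 2y₅ + y₆] = 0.2·(56.494) = 11.29880.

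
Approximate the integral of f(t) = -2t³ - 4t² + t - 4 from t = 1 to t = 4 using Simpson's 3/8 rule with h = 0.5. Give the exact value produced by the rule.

-216

h = (4 − 1)/6 = 0.5.
Nodes t₀,…,t₆ = 1, 1.5, 2, 2.5, 3, 3.5, 4.
f(t) = -2t³ - 4t² + t - 4: f₀=-9, f₁=-18.25, f₂=-34, f₃=-57.75, f₄=-91, f₅=-135.25, f₆=-192.
(3h/8)·[f₀ + 3f₁ + 3f₂ + 2f₃ + 3f₄ + 3f₅ + f₆] = 0.1875·(-1152) = -216.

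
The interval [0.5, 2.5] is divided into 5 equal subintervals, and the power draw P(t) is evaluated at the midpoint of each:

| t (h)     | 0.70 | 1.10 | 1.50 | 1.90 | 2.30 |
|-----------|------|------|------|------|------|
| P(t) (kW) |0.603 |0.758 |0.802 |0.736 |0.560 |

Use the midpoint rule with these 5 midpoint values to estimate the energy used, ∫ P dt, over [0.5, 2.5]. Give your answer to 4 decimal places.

1.3836

h = 0.4, n = 5.
h·[y(m₁) + y(m₂) + y(m₃) + y(m₄) + y(m₅)] = 0.4·(3.459) = 1.3836.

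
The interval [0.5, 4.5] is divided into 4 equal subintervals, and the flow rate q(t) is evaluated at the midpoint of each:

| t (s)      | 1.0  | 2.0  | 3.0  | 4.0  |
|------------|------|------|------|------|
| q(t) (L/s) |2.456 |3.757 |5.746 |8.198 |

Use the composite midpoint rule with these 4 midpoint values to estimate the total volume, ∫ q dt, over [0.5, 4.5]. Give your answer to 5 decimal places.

20.15700

h = 1, n = 4.
h·[y(m₁) + y(m₂) + y(m₃) + y(m₄)] = 1·(20.157) = 20.15700.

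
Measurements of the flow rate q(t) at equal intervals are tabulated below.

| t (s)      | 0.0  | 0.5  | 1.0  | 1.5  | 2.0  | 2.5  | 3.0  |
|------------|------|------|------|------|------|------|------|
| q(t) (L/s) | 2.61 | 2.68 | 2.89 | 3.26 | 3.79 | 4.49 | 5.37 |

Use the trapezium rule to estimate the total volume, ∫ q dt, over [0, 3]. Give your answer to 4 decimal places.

h = 0.5, n = 6.
(h/2)·[y₀ + 2y₁ + 2y₂ + 2y₃ + 2y₄ + 2y₅ + y₆] = 0.25·(42.20) = 10.5500.

10.5500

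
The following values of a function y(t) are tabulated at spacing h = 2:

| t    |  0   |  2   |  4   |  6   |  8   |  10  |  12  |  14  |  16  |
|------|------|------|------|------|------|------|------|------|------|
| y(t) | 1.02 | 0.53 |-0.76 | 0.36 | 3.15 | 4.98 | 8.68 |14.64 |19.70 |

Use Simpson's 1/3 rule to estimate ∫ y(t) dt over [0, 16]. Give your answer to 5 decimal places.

h = 2, n = 8.
(h/3)·[y₀ + 4y₁ + 2y₂ + 4y₃ + 2y₄ + 4y₅ + 2y₆ + 4y₇ + y₈] = 0.666667·(124.90) = 83.26667.

83.26667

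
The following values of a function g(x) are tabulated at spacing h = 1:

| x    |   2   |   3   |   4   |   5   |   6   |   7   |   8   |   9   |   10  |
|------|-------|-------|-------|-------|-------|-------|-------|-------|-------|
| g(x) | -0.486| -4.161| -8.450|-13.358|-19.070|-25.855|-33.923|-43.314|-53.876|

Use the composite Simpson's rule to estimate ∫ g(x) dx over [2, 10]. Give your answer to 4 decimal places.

-174.6667

h = 1, n = 8.
(h/3)·[y₀ + 4y₁ + 2y₂ + 4y₃ + 2y₄ + 4y₅ + 2y₆ + 4y₇ + y₈] = 0.333333·(-524.000) = -174.6667.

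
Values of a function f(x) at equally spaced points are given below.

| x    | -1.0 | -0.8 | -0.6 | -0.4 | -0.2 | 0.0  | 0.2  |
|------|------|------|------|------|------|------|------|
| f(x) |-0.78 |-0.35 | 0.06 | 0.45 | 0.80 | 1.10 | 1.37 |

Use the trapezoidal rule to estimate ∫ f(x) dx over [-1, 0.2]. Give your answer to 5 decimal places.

h = 0.2, n = 6.
(h/2)·[y₀ + 2y₁ + 2y₂ + 2y₃ + 2y₄ + 2y₅ + y₆] = 0.1·(4.71) = 0.47100.

0.47100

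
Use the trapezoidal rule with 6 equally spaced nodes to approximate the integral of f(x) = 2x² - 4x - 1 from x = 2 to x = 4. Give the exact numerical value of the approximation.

h = (4 − 2)/5 = 0.4.
Nodes x₀,…,x₅ = 2, 2.4, 2.8, 3.2, 3.6, 4.
f(x) = 2x² - 4x - 1: f₀=-1, f₁=0.92, f₂=3.48, f₃=6.68, f₄=10.52, f₅=15.
(h/2)·[f₀ + 2f₁ + 2f₂ + 2f₃ + 2f₄ + f₅] = 0.2·(57.2) = 11.44.

11.44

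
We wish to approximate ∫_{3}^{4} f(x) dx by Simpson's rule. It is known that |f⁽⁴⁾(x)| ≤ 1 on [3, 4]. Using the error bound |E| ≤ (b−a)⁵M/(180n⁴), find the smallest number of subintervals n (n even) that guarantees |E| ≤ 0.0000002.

Need 1/(180n⁴) ≤ 0.0000002.
n⁴ ≥ 1/(180·0.0000002) = 27777.8 ⇒ n ≥ 12.9099, so the smallest even n is 14. (n must be even for Simpson's rule.)

14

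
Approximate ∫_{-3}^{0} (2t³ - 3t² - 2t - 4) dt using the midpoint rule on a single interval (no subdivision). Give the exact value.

M = (b−a)·f(-1.5) = 3·(-14.5) = -43.5.

-43.5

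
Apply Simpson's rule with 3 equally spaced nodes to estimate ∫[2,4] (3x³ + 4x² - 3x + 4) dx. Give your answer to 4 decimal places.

h = (4 − 2)/2 = 1.
Nodes x₀,…,x₂ = 2, 3, 4.
f(x) = 3x³ + 4x² - 3x + 4: f₀=38, f₁=112, f₂=248.
(h/3)·[f₀ + 4f₁ + f₂] = 0.333333·(734) = 244.6667.

244.6667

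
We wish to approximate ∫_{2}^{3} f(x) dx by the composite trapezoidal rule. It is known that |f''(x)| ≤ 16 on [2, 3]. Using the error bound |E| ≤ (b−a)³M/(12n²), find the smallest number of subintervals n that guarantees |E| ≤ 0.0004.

58

Need 16/(12n²) ≤ 0.0004.
n² ≥ 16/(12·0.0004) = 3333.33 ⇒ n ≥ 57.7350, so the smallest n is 58.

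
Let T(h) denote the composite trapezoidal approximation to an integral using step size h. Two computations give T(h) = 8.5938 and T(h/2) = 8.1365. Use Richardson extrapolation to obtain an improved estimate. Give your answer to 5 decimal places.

R = (4·T(h/2) − T(h)) / 3 = (4·8.1365 − 8.5938)/3 = (23.9522)/3 = 7.98407.

7.98407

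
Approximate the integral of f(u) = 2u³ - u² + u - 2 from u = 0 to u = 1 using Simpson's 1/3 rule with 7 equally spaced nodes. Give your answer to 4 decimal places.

h = (1 − 0)/6 = 0.166667.
Nodes u₀,…,u₆ = 0, 0.166667, 0.333333, 0.5, 0.666667, 0.833333, 1.
f(u) = 2u³ - u² + u - 2: f₀=-2, f₁=-1.851852, f₂=-1.703704, f₃=-1.5, f₄=-1.185185, f₅=-0.703704, f₆=0.
(h/3)·[f₀ + 4f₁ + 2f₂ + 4f₃ + 2f₄ + 4f₅ + f₆] = 0.055556·(-24) = -1.3333.

-1.3333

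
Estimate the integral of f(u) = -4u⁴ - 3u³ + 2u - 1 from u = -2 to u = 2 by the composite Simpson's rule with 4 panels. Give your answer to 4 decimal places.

-57.3333

h = (2 − (-2))/4 = 1.
Nodes u₀,…,u₄ = -2, -1, 0, 1, 2.
f(u) = -4u⁴ - 3u³ + 2u - 1: f₀=-45, f₁=-4, f₂=-1, f₃=-6, f₄=-85.
(h/3)·[f₀ + 4f₁ + 2f₂ + 4f₃ + f₄] = 0.333333·(-172) = -57.3333.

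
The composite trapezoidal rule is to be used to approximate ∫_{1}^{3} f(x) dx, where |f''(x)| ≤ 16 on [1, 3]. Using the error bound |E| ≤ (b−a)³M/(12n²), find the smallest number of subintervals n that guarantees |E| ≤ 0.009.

Need 128/(12n²) ≤ 0.009.
n² ≥ 128/(12·0.009) = 1185.19 ⇒ n ≥ 34.4265, so the smallest n is 35.

35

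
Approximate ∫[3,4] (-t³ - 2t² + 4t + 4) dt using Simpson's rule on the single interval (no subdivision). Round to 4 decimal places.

S = (b−a)/6 · [f(3) + 4f(3.5) + f(4)] = 0.166667·[(-29) + 4·(-49.375) + (-76)] = -50.4167.

-50.4167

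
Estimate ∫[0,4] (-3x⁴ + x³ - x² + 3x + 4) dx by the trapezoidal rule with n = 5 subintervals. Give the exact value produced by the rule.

-570.39616

h = (4 − 0)/5 = 0.8.
Nodes x₀,…,x₅ = 0, 0.8, 1.6, 2.4, 3.2, 4.
f(x) = -3x⁴ + x³ - x² + 3x + 4: f₀=4, f₁=5.0432, f₂=-9.3248, f₃=-80.2688, f₄=-278.4448, f₅=-704.
(h/2)·[f₀ + 2f₁ + 2f₂ + 2f₃ + 2f₄ + f₅] = 0.4·(-1425.9904) = -570.39616.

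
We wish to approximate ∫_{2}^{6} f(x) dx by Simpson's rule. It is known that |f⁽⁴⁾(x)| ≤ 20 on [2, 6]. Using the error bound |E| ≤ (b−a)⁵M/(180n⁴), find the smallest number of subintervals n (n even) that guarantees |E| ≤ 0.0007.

22

Need 20480/(180n⁴) ≤ 0.0007.
n⁴ ≥ 20480/(180·0.0007) = 162540 ⇒ n ≥ 20.0789, so the smallest even n is 22. (n must be even for Simpson's rule.)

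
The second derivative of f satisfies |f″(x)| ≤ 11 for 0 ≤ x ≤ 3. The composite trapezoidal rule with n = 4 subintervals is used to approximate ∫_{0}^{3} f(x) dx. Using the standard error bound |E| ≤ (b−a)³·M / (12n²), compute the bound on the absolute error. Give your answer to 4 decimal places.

|E| ≤ (3)³·11 / (12·4²) = 297/192 = 1.5469.

1.5469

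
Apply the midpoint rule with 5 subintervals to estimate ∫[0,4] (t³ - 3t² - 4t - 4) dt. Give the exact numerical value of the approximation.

h = (4 − 0)/5 = 0.8.
Midpoints m₁,…,m₅ = 0.4, 1.2, 2, 2.8, 3.6.
f(m₁)=-6.016, f(m₂)=-11.392, f(m₃)=-16, f(m₄)=-16.768, f(m₅)=-10.624.
h·[f(m₁) + f(m₂) + f(m₃) + f(m₄) + f(m₅)] = 0.8·(-60.8) = -48.64.

-48.64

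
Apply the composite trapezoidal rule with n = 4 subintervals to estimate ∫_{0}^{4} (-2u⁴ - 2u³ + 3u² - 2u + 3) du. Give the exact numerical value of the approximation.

-526

h = (4 − 0)/4 = 1.
Nodes u₀,…,u₄ = 0, 1, 2, 3, 4.
f(u) = -2u⁴ - 2u³ + 3u² - 2u + 3: f₀=3, f₁=0, f₂=-37, f₃=-192, f₄=-597.
(h/2)·[f₀ + 2f₁ + 2f₂ + 2f₃ + f₄] = 0.5·(-1052) = -526.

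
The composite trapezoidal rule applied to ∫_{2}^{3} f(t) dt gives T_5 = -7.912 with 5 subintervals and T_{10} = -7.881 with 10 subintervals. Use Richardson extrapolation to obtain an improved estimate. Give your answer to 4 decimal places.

-7.8707

R = (4·T_{10} − T_5) / 3 = (4·(-7.881) − (-7.912))/3 = (-23.612)/3 = -7.8707.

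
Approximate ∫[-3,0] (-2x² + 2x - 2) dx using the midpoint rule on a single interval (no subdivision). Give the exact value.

-28.5

M = (b−a)·f(-1.5) = 3·(-9.5) = -28.5.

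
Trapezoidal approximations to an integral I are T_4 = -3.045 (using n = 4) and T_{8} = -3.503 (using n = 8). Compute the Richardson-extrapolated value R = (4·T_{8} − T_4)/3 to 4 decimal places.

-3.6557

R = (4·T_{8} − T_4) / 3 = (4·(-3.503) − (-3.045))/3 = (-10.967)/3 = -3.6557.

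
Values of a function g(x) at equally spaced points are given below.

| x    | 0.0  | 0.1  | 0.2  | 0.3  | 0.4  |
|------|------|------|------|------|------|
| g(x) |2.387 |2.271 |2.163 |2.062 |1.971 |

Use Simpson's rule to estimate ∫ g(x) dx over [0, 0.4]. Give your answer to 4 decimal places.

0.8672

h = 0.1, n = 4.
(h/3)·[y₀ + 4y₁ + 2y₂ + 4y₃ + y₄] = 0.033333·(26.016) = 0.8672.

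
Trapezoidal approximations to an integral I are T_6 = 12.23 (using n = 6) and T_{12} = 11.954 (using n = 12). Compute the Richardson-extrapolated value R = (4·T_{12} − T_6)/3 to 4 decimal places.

R = (4·T_{12} − T_6) / 3 = (4·11.954 − 12.23)/3 = (35.586)/3 = 11.8620.

11.8620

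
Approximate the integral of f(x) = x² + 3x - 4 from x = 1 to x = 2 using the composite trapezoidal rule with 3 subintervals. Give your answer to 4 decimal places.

h = (2 − 1)/3 = 0.333333.
Nodes x₀,…,x₃ = 1, 1.333333, 1.666667, 2.
f(x) = x² + 3x - 4: f₀=0, f₁=1.777778, f₂=3.777778, f₃=6.
(h/2)·[f₀ + 2f₁ + 2f₂ + f₃] = 0.166667·(17.111111) = 2.8519.

2.8519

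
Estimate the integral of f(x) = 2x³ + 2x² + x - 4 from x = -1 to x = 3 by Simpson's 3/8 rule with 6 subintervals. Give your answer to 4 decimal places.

46.6667

h = (3 − (-1))/6 = 0.666667.
Nodes x₀,…,x₆ = -1, -0.333333, 0.333333, 1, 1.666667, 2.333333, 3.
f(x) = 2x³ + 2x² + x - 4: f₀=-5, f₁=-4.185185, f₂=-3.370370, f₃=1, f₄=12.481481, f₅=34.629630, f₆=71.
(3h/8)·[f₀ + 3f₁ + 3f₂ + 2f₃ + 3f₄ + 3f₅ + f₆] = 0.25·(186.666667) = 46.6667.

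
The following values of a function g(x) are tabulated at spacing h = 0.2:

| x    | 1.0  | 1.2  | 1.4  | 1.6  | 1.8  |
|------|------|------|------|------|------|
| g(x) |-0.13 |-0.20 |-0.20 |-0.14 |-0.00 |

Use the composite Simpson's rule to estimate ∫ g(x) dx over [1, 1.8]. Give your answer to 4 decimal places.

h = 0.2, n = 4.
(h/3)·[y₀ + 4y₁ + 2y₂ + 4y₃ + y₄] = 0.066667·(-1.89) = -0.1260.

-0.1260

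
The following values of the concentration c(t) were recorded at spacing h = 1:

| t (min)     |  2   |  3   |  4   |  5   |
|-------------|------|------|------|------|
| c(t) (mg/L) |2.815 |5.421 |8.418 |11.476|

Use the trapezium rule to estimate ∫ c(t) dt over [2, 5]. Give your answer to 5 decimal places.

h = 1, n = 3.
(h/2)·[y₀ + 2y₁ + 2y₂ + y₃] = 0.5·(41.969) = 20.98450.

20.98450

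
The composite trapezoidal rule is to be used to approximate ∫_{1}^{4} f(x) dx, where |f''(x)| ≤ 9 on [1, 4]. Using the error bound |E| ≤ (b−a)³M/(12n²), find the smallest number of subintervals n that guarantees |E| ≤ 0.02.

Need 243/(12n²) ≤ 0.02.
n² ≥ 243/(12·0.02) = 1012.5 ⇒ n ≥ 31.8198, so the smallest n is 32.

32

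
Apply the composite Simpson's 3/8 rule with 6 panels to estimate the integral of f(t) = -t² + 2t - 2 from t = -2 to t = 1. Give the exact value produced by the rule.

-12

h = (1 − (-2))/6 = 0.5.
Nodes t₀,…,t₆ = -2, -1.5, -1, -0.5, 0, 0.5, 1.
f(t) = -t² + 2t - 2: f₀=-10, f₁=-7.25, f₂=-5, f₃=-3.25, f₄=-2, f₅=-1.25, f₆=-1.
(3h/8)·[f₀ + 3f₁ + 3f₂ + 2f₃ + 3f₄ + 3f₅ + f₆] = 0.1875·(-64) = -12.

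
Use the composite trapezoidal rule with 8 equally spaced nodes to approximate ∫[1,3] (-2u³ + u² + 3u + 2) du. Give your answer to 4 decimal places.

h = (3 − 1)/7 = 0.285714.
Nodes u₀,…,u₇ = 1, 1.285714, 1.571429, 1.857143, 2.142857, 2.428571, 2.714286, 3.
f(u) = -2u³ + u² + 3u + 2: f₀=4, f₁=3.259475, f₂=1.422741, f₃=-1.790087, f₄=-6.658892, f₅=-13.463557, f₆=-22.483965, f₇=-34.
(h/2)·[f₀ + 2f₁ + 2f₂ + 2f₃ + 2f₄ + 2f₅ + 2f₆ + f₇] = 0.142857·(-109.428571) = -15.6327.

-15.6327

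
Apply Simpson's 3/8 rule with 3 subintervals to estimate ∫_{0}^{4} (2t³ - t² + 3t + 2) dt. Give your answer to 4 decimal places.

138.6667

h = (4 − 0)/3 = 1.333333.
Nodes t₀,…,t₃ = 0, 1.333333, 2.666667, 4.
f(t) = 2t³ - t² + 3t + 2: f₀=2, f₁=8.962963, f₂=40.814815, f₃=126.
(3h/8)·[f₀ + 3f₁ + 3f₂ + f₃] = 0.5·(277.333333) = 138.6667.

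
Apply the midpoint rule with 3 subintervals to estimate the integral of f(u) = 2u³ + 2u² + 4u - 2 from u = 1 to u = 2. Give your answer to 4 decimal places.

h = (2 − 1)/3 = 0.333333.
Midpoints m₁,…,m₃ = 1.166667, 1.5, 1.833333.
f(m₁)=8.564815, f(m₂)=15.25, f(m₃)=24.379630.
h·[f(m₁) + f(m₂) + f(m₃)] = 0.333333·(48.194444) = 16.0648.

16.0648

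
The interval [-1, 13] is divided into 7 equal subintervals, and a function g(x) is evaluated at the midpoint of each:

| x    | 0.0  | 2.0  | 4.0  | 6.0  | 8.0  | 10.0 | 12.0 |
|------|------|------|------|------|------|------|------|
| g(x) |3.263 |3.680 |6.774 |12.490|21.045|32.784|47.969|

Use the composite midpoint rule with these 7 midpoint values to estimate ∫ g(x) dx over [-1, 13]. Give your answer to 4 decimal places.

h = 2, n = 7.
h·[y(m₁) + y(m₂) + y(m₃) + y(m₄) + y(m₅) + y(m₆) + y(m₇)] = 2·(128.005) = 256.0100.

256.0100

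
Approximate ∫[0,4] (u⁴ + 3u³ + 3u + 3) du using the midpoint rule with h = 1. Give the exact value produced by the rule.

416.25

h = (4 − 0)/4 = 1.
Midpoints m₁,…,m₄ = 0.5, 1.5, 2.5, 3.5.
f(m₁)=4.9375, f(m₂)=22.6875, f(m₃)=96.4375, f(m₄)=292.1875.
h·[f(m₁) + f(m₂) + f(m₃) + f(m₄)] = 1·(416.25) = 416.25.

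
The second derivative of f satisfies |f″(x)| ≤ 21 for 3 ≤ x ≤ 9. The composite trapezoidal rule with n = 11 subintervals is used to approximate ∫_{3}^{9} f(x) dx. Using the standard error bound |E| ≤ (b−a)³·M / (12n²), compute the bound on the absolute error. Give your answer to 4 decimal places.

|E| ≤ (6)³·21 / (12·11²) = 4536/1452 = 3.1240.

3.1240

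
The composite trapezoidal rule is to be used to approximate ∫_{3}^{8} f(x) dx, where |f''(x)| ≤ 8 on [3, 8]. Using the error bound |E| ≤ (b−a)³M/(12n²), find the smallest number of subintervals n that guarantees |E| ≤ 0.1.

Need 1000/(12n²) ≤ 0.1.
n² ≥ 1000/(12·0.1) = 833.333 ⇒ n ≥ 28.8675, so the smallest n is 29.

29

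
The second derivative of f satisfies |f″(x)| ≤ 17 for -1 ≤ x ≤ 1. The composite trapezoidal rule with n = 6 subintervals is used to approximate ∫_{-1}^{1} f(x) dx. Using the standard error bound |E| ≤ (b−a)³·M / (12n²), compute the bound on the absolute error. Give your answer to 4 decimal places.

|E| ≤ (2)³·17 / (12·6²) = 136/432 = 0.3148.

0.3148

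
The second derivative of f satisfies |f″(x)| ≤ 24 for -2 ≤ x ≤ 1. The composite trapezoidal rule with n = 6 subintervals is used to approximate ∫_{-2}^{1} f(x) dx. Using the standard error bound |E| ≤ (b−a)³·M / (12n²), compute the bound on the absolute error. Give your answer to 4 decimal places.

|E| ≤ (3)³·24 / (12·6²) = 648/432 = 1.5000.

1.5000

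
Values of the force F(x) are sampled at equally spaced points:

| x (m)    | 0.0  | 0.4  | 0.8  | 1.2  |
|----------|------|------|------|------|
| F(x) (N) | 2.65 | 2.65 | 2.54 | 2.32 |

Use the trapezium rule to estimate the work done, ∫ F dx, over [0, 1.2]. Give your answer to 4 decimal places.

3.0700

h = 0.4, n = 3.
(h/2)·[y₀ + 2y₁ + 2y₂ + y₃] = 0.2·(15.35) = 3.0700.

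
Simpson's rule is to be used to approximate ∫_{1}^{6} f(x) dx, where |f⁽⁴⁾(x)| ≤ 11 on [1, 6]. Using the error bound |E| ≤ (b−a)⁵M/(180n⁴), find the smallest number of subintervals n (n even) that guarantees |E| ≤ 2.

Need 34375/(180n⁴) ≤ 2.
n⁴ ≥ 34375/(180·2) = 95.4861 ⇒ n ≥ 3.1260, so the smallest even n is 4. (n must be even for Simpson's rule.)

4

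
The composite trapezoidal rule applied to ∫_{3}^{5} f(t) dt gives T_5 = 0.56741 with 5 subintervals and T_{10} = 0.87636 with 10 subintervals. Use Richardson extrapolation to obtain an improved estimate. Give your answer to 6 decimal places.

0.979343

R = (4·T_{10} − T_5) / 3 = (4·0.87636 − 0.56741)/3 = (2.93803)/3 = 0.979343.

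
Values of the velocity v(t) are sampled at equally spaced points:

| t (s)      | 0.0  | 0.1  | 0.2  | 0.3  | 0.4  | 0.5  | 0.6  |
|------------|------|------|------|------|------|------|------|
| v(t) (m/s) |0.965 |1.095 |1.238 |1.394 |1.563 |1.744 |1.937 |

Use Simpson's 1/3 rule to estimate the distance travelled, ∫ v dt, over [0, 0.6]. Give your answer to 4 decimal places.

h = 0.1, n = 6.
(h/3)·[y₀ + 4y₁ + 2y₂ + 4y₃ + 2y₄ + 4y₅ + y₆] = 0.033333·(25.436) = 0.8479.

0.8479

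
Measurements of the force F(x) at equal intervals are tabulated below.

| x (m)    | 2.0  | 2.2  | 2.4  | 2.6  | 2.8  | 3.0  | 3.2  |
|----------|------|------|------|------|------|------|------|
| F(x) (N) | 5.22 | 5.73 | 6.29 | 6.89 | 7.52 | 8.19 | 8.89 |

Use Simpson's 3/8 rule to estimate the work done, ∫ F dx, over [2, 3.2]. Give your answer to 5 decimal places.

h = 0.2, n = 6.
(3h/8)·[y₀ + 3y₁ + 3y₂ + 2y₃ + 3y₄ + 3y₅ + y₆] = 0.075·(111.08) = 8.33100.

8.33100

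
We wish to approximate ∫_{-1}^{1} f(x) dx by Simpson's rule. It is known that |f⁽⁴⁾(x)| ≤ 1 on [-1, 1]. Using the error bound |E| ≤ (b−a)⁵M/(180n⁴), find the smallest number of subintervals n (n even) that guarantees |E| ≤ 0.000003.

16

Need 32/(180n⁴) ≤ 0.000003.
n⁴ ≥ 32/(180·0.000003) = 59259.3 ⇒ n ≥ 15.6023, so the smallest even n is 16. (n must be even for Simpson's rule.)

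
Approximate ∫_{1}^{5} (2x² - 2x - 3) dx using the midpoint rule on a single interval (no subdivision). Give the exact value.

36

M = (b−a)·f(3) = 4·(9) = 36.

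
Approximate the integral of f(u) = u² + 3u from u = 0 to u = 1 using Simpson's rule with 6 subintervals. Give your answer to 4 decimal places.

h = (1 − 0)/6 = 0.166667.
Nodes u₀,…,u₆ = 0, 0.166667, 0.333333, 0.5, 0.666667, 0.833333, 1.
f(u) = u² + 3u: f₀=0, f₁=0.527778, f₂=1.111111, f₃=1.75, f₄=2.444444, f₅=3.194444, f₆=4.
(h/3)·[f₀ + 4f₁ + 2f₂ + 4f₃ + 2f₄ + 4f₅ + f₆] = 0.055556·(33) = 1.8333.

1.8333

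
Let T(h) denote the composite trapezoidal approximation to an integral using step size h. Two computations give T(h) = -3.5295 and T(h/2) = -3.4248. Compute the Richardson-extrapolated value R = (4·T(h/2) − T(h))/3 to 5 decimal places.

R = (4·T(h/2) − T(h)) / 3 = (4·(-3.4248) − (-3.5295))/3 = (-10.1697)/3 = -3.38990.

-3.38990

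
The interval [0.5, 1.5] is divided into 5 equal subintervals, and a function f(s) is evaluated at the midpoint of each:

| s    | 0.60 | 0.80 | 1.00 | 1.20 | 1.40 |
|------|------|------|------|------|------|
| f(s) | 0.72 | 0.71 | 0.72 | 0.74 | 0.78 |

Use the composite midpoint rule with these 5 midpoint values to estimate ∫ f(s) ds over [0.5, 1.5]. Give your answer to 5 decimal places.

0.73400

h = 0.2, n = 5.
h·[y(m₁) + y(m₂) + y(m₃) + y(m₄) + y(m₅)] = 0.2·(3.67) = 0.73400.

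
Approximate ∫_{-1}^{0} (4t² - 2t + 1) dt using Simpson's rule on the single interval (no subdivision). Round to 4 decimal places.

S = (b−a)/6 · [f(-1) + 4f(-0.5) + f(0)] = 0.166667·[7 + 4·3 + 1] = 3.3333.

3.3333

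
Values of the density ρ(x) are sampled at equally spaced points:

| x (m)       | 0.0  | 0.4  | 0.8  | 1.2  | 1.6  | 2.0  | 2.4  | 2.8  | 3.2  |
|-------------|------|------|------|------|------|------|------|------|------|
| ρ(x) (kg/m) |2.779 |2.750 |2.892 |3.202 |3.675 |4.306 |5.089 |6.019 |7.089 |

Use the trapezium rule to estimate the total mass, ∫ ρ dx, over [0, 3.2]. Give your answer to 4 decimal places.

13.1468

h = 0.4, n = 8.
(h/2)·[y₀ + 2y₁ + 2y₂ + 2y₃ + 2y₄ + 2y₅ + 2y₆ + 2y₇ + y₈] = 0.2·(65.734) = 13.1468.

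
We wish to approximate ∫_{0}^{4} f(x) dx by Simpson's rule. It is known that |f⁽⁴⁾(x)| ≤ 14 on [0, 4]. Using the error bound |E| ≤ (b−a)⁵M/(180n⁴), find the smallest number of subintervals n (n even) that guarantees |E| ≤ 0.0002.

Need 14336/(180n⁴) ≤ 0.0002.
n⁴ ≥ 14336/(180·0.0002) = 398222 ⇒ n ≥ 25.1207, so the smallest even n is 26. (n must be even for Simpson's rule.)

26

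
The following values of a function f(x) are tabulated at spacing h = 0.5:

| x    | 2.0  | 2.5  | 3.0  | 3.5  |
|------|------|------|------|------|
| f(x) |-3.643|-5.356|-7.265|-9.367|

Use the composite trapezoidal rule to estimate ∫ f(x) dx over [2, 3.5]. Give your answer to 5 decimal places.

-9.56300

h = 0.5, n = 3.
(h/2)·[y₀ + 2y₁ + 2y₂ + y₃] = 0.25·(-38.252) = -9.56300.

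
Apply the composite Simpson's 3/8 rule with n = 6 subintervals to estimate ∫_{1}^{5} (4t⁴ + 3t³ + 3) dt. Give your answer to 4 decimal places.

h = (5 − 1)/6 = 0.666667.
Nodes t₀,…,t₆ = 1, 1.666667, 2.333333, 3, 3.666667, 4.333333, 5.
f(t) = 4t⁴ + 3t³ + 3: f₀=10, f₁=47.753086, f₂=159.679012, f₃=408, f₄=873.901235, f₅=1657.530864, f₆=2878.
(3h/8)·[f₀ + 3f₁ + 3f₂ + 2f₃ + 3f₄ + 3f₅ + f₆] = 0.25·(11920.592593) = 2980.1481.

2980.1481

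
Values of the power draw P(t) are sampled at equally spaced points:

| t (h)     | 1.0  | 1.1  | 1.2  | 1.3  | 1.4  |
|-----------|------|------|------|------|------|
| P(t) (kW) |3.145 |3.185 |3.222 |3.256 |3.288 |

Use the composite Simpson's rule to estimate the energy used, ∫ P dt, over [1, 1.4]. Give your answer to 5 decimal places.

1.28803

h = 0.1, n = 4.
(h/3)·[y₀ + 4y₁ + 2y₂ + 4y₃ + y₄] = 0.033333·(38.641) = 1.28803.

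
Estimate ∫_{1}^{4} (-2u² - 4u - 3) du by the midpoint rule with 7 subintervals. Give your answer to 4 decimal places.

h = (4 − 1)/7 = 0.428571.
Midpoints m₁,…,m₇ = 1.214286, 1.642857, 2.071429, 2.5, 2.928571, 3.357143, 3.785714.
f(m₁)=-10.806122, f(m₂)=-14.969388, f(m₃)=-19.867347, f(m₄)=-25.5, f(m₅)=-31.867347, f(m₆)=-38.969388, f(m₇)=-46.806122.
h·[f(m₁) + f(m₂) + f(m₃) + f(m₄) + f(m₅) + f(m₆) + f(m₇)] = 0.428571·(-188.785714) = -80.9082.

-80.9082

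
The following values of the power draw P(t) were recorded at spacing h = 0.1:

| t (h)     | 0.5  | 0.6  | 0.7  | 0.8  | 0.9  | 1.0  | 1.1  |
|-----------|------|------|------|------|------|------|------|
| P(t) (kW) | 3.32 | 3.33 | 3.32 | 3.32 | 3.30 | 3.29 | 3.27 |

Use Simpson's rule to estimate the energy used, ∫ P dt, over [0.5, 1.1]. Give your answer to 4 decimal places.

h = 0.1, n = 6.
(h/3)·[y₀ + 4y₁ + 2y₂ + 4y₃ + 2y₄ + 4y₅ + y₆] = 0.033333·(59.59) = 1.9863.

1.9863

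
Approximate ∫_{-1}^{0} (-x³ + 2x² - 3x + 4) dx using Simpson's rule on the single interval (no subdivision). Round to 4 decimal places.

6.4167

S = (b−a)/6 · [f(-1) + 4f(-0.5) + f(0)] = 0.166667·[10 + 4·6.125 + 4] = 6.4167.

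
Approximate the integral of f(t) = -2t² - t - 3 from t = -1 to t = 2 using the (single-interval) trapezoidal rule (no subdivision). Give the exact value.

T = (b−a)/2 · [f(-1) + f(2)] = 1.5·[(-4) + (-13)] = -25.5.

-25.5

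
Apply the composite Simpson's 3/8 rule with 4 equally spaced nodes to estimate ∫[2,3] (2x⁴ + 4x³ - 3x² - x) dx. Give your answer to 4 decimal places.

127.9074

h = (3 − 2)/3 = 0.333333.
Nodes x₀,…,x₃ = 2, 2.333333, 2.666667, 3.
f(x) = 2x⁴ + 4x³ - 3x² - x: f₀=50, f₁=91.432099, f₂=152.987654, f₃=240.
(3h/8)·[f₀ + 3f₁ + 3f₂ + f₃] = 0.125·(1023.259259) = 127.9074.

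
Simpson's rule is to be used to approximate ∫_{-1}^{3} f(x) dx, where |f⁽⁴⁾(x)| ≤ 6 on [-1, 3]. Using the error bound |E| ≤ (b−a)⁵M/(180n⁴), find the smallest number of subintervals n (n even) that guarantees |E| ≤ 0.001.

Need 6144/(180n⁴) ≤ 0.001.
n⁴ ≥ 6144/(180·0.001) = 34133.3 ⇒ n ≥ 13.5924, so the smallest even n is 14. (n must be even for Simpson's rule.)

14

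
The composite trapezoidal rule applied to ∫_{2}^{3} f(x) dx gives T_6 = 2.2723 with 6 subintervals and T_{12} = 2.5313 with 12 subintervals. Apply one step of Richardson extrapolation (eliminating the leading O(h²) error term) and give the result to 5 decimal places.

R = (4·T_{12} − T_6) / 3 = (4·2.5313 − 2.2723)/3 = (7.8529)/3 = 2.61763.

2.61763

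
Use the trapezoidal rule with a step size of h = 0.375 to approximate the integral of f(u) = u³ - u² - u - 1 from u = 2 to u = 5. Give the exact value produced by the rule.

h = (5 − 2)/8 = 0.375.
Nodes u₀,…,u₈ = 2, 2.375, 2.75, 3.125, 3.5, 3.875, 4.25, 4.625, 5.
f(u) = u³ - u² - u - 1: f₀=1, f₁=4.380859375, f₂=9.484375, f₃=16.626953125, f₄=26.125, f₅=38.294921875, f₆=53.453125, f₇=71.916015625, f₈=94.
(h/2)·[f₀ + 2f₁ + 2f₂ + 2f₃ + 2f₄ + 2f₅ + 2f₆ + 2f₇ + f₈] = 0.1875·(535.5625) = 100.41796875.

100.41796875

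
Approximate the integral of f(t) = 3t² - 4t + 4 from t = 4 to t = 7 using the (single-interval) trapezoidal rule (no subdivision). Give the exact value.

238.5

T = (b−a)/2 · [f(4) + f(7)] = 1.5·[36 + 123] = 238.5.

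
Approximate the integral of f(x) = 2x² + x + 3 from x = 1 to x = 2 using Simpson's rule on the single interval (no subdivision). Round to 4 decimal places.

S = (b−a)/6 · [f(1) + 4f(1.5) + f(2)] = 0.166667·[6 + 4·9 + 13] = 9.1667.

9.1667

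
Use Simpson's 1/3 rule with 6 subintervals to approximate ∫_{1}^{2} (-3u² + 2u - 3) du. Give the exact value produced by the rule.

h = (2 − 1)/6 = 0.166667.
Nodes u₀,…,u₆ = 1, 1.166667, 1.333333, 1.5, 1.666667, 1.833333, 2.
f(u) = -3u² + 2u - 3: f₀=-4, f₁=-4.75, f₂=-5.666667, f₃=-6.75, f₄=-8, f₅=-9.416667, f₆=-11.
(h/3)·[f₀ + 4f₁ + 2f₂ + 4f₃ + 2f₄ + 4f₅ + f₆] = 0.055556·(-126) = -7.

-7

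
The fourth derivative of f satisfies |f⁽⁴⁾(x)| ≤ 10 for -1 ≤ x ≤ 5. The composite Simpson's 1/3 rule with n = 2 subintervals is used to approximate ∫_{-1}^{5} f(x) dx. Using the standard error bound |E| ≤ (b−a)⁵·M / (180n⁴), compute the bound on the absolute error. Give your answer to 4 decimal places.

|E| ≤ (6)⁵·10 / (180·2⁴) = 77760/2880 = 27.0000.

27.0000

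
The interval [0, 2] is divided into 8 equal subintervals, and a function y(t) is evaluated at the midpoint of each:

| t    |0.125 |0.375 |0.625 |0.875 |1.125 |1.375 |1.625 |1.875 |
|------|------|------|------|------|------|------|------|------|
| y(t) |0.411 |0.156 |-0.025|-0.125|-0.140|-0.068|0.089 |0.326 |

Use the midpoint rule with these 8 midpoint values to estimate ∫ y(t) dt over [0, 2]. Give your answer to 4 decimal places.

h = 0.25, n = 8.
h·[y(m₁) + y(m₂) + y(m₃) + y(m₄) + y(m₅) + y(m₆) + y(m₇) + y(m₈)] = 0.25·(0.624) = 0.1560.

0.1560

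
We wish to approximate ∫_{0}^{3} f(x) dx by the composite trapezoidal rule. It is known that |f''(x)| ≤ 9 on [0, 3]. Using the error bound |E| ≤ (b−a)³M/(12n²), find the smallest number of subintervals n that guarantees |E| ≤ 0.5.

7

Need 243/(12n²) ≤ 0.5.
n² ≥ 243/(12·0.5) = 40.5 ⇒ n ≥ 6.3640, so the smallest n is 7.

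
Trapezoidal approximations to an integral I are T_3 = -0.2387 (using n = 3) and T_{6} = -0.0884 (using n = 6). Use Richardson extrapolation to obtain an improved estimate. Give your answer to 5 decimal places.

R = (4·T_{6} − T_3) / 3 = (4·(-0.0884) − (-0.2387))/3 = (-0.1149)/3 = -0.03830.

-0.03830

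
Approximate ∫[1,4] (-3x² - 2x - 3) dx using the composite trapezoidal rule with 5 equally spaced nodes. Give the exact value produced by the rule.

-87.84375

h = (4 − 1)/4 = 0.75.
Nodes x₀,…,x₄ = 1, 1.75, 2.5, 3.25, 4.
f(x) = -3x² - 2x - 3: f₀=-8, f₁=-15.6875, f₂=-26.75, f₃=-41.1875, f₄=-59.
(h/2)·[f₀ + 2f₁ + 2f₂ + 2f₃ + f₄] = 0.375·(-234.25) = -87.84375.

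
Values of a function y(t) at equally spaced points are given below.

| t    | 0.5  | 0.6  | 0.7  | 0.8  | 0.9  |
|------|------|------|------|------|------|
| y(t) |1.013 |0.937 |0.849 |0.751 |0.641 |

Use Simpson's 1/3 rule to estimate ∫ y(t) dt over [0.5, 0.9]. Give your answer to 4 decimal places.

h = 0.1, n = 4.
(h/3)·[y₀ + 4y₁ + 2y₂ + 4y₃ + y₄] = 0.033333·(10.104) = 0.3368.

0.3368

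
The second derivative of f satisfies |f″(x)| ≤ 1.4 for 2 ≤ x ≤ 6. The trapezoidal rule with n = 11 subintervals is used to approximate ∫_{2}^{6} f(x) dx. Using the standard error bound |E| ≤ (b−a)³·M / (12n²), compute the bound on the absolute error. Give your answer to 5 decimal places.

|E| ≤ (4)³·1.4 / (12·11²) = 89.6/1452 = 0.06171.

0.06171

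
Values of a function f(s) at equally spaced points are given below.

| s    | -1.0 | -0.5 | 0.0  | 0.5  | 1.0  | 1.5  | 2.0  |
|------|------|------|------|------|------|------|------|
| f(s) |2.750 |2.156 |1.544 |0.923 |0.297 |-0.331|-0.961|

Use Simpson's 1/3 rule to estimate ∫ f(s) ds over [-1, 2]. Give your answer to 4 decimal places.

2.7438

h = 0.5, n = 6.
(h/3)·[y₀ + 4y₁ + 2y₂ + 4y₃ + 2y₄ + 4y₅ + y₆] = 0.166667·(16.463) = 2.7438.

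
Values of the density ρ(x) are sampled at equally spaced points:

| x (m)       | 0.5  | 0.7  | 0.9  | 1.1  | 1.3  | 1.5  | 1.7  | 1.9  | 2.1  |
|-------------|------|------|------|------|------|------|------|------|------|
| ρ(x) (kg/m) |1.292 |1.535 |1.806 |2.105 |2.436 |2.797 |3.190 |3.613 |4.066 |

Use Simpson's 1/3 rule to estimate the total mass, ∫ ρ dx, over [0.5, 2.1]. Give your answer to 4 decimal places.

4.0281

h = 0.2, n = 8.
(h/3)·[y₀ + 4y₁ + 2y₂ + 4y₃ + 2y₄ + 4y₅ + 2y₆ + 4y₇ + y₈] = 0.066667·(60.422) = 4.0281.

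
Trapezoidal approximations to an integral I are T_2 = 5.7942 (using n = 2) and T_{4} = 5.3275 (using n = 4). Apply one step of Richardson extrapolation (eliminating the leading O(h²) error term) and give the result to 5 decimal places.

R = (4·T_{4} − T_2) / 3 = (4·5.3275 − 5.7942)/3 = (15.5158)/3 = 5.17193.

5.17193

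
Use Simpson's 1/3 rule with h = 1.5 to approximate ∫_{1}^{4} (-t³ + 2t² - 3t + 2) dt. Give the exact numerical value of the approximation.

-38.25

h = (4 − 1)/2 = 1.5.
Nodes t₀,…,t₂ = 1, 2.5, 4.
f(t) = -t³ + 2t² - 3t + 2: f₀=0, f₁=-8.625, f₂=-42.
(h/3)·[f₀ + 4f₁ + f₂] = 0.5·(-76.5) = -38.25.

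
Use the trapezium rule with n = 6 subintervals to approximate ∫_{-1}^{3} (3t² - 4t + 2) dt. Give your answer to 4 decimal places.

h = (3 − (-1))/6 = 0.666667.
Nodes t₀,…,t₆ = -1, -0.333333, 0.333333, 1, 1.666667, 2.333333, 3.
f(t) = 3t² - 4t + 2: f₀=9, f₁=3.666667, f₂=1, f₃=1, f₄=3.666667, f₅=9, f₆=17.
(h/2)·[f₀ + 2f₁ + 2f₂ + 2f₃ + 2f₄ + 2f₅ + f₆] = 0.333333·(62.666667) = 20.8889.

20.8889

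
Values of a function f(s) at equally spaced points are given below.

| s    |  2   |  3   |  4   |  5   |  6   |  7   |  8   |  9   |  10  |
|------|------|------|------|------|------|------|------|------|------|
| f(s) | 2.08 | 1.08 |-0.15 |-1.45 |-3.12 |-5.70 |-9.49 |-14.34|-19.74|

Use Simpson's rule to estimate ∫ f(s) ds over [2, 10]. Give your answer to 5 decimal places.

h = 1, n = 8.
(h/3)·[y₀ + 4y₁ + 2y₂ + 4y₃ + 2y₄ + 4y₅ + 2y₆ + 4y₇ + y₈] = 0.333333·(-124.82) = -41.60667.

-41.60667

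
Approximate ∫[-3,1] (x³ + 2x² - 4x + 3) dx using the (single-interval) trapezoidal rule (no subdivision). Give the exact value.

T = (b−a)/2 · [f(-3) + f(1)] = 2·[6 + 2] = 16.

16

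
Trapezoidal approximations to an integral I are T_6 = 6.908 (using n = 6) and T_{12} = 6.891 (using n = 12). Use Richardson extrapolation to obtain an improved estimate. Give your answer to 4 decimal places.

6.8853

R = (4·T_{12} − T_6) / 3 = (4·6.891 − 6.908)/3 = (20.656)/3 = 6.8853.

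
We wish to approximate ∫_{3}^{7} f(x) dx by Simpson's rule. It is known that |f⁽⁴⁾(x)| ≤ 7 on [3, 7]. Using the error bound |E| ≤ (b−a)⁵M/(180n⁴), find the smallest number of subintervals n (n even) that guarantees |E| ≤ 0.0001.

Need 7168/(180n⁴) ≤ 0.0001.
n⁴ ≥ 7168/(180·0.0001) = 398222 ⇒ n ≥ 25.1207, so the smallest even n is 26. (n must be even for Simpson's rule.)

26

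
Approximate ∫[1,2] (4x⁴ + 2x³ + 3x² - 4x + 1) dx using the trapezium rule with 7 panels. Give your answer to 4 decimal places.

34.5312

h = (2 − 1)/7 = 0.142857.
Nodes x₀,…,x₇ = 1, 1.142857, 1.285714, 1.428571, 1.571429, 1.714286, 1.857143, 2.
f(x) = 4x⁴ + 2x³ + 3x² - 4x + 1: f₀=6, f₁=10.156185, f₂=15.997501, f₃=23.898792, f₄=34.274885, f₅=47.580591, f₆=64.310704, f₇=85.
(h/2)·[f₀ + 2f₁ + 2f₂ + 2f₃ + 2f₄ + 2f₅ + 2f₆ + f₇] = 0.071429·(483.437318) = 34.5312.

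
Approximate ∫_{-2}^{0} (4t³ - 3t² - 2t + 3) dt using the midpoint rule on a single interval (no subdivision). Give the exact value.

-4

M = (b−a)·f(-1) = 2·(-2) = -4.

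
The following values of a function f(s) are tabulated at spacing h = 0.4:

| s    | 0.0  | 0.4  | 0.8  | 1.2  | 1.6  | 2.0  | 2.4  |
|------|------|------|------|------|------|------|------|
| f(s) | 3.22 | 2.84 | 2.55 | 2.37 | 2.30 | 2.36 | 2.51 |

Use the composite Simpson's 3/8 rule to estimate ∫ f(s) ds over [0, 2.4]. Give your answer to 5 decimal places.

h = 0.4, n = 6.
(3h/8)·[y₀ + 3y₁ + 3y₂ + 2y₃ + 3y₄ + 3y₅ + y₆] = 0.15·(40.62) = 6.09300.

6.09300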